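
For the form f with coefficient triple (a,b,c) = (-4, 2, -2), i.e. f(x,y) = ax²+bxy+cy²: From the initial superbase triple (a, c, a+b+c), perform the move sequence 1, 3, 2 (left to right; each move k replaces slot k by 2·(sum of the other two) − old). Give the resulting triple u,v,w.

start (-4,-2,-4) = (f(1,0),f(0,1),f(1,1))
replace slot 1: 2·((-2)+(-4)) − (-4) = -8 → (-8,-2,-4)
replace slot 3: 2·((-8)+(-2)) − (-4) = -16 → (-8,-2,-16)
replace slot 2: 2·((-8)+(-16)) − (-2) = -46 → (-8,-46,-16)

-8,-46,-16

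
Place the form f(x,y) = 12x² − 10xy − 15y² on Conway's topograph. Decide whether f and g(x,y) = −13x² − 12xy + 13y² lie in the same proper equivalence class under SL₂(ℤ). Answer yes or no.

D₁ = 820, D₂ = 820
river cycle of f (length 12): (-15, 10, 12), (12, 14, -13), (-13, 12, 13), (13, 14, -12), (-12, 10, 15), (15, 20, -7), (-7, 22, 12), (12, 26, -3), (-3, 28, 3), (3, 26, -12), … (2 more)
river cycle of g (length 12): (13, 12, -13), (-13, 14, 12), (12, 10, -15), (-15, 20, 7), (7, 22, -12), (-12, 26, 3), (3, 28, -3), (-3, 26, 12), (12, 22, -7), (-7, 20, 15), … (2 more)
cycles differ ⇒ inequivalent

no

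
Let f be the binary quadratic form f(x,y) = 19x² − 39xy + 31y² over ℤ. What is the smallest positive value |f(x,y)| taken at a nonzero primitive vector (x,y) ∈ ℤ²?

translate: b→-1 (≡-39 mod 38), so (19,-39,31)→(19,-1,11)
flip: (19,-1,11)→(11,1,19)
reduced (well bottom): (11,1,19) with a≤c, −a<b≤a
well minimum = a = 11

11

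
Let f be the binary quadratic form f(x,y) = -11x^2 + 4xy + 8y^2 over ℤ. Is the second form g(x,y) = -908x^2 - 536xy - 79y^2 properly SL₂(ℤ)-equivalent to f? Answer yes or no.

D₁ = 368, D₂ = 368
river cycle of f (length 8): (8, 12, -7), (-7, 16, 4), (4, 16, -7), (-7, 12, 8), (8, 4, -11), (-11, 18, 1), (1, 18, -11), (-11, 4, 8)
river cycle of g (length 8): (-11, 4, 8), (8, 12, -7), (-7, 16, 4), (4, 16, -7), (-7, 12, 8), (8, 4, -11), (-11, 18, 1), (1, 18, -11)
cycles coincide ⇒ equivalent

yes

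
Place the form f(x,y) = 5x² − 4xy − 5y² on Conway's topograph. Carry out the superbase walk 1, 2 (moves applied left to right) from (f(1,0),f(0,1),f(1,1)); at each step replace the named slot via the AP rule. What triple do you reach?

start (5,-5,-4) = (f(1,0),f(0,1),f(1,1))
replace slot 1: 2·((-5)+(-4)) − 5 = -23 → (-23,-5,-4)
replace slot 2: 2·((-23)+(-4)) − (-5) = -49 → (-23,-49,-4)

-23,-49,-4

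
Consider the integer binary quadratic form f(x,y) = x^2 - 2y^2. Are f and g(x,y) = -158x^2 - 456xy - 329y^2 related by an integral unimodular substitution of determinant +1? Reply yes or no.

D₁ = 8, D₂ = 8
river cycle of f (length 2): (1, 2, -1), (-1, 2, 1)
river cycle of g (length 2): (1, 2, -1), (-1, 2, 1)
cycles coincide ⇒ equivalent

yes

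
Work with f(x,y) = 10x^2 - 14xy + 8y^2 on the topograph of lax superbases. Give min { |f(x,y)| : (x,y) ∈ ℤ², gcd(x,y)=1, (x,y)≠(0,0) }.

translate: b→6 (≡-14 mod 20), so (10,-14,8)→(10,6,4)
flip: (10,6,4)→(4,-6,10)
translate: b→2 (≡-6 mod 8), so (4,-6,10)→(4,2,8)
reduced (well bottom): (4,2,8) with a≤c, −a<b≤a
well minimum = a = 4

4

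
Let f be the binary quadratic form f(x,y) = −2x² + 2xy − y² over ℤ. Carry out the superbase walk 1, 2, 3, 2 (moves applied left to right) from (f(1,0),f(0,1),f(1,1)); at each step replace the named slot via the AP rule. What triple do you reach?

start (-2,-1,-1) = (f(1,0),f(0,1),f(1,1))
replace slot 1: 2·((-1)+(-1)) − (-2) = -2 → (-2,-1,-1)
replace slot 2: 2·((-2)+(-1)) − (-1) = -5 → (-2,-5,-1)
replace slot 3: 2·((-2)+(-5)) − (-1) = -13 → (-2,-5,-13)
replace slot 2: 2·((-2)+(-13)) − (-5) = -25 → (-2,-25,-13)

-2,-25,-13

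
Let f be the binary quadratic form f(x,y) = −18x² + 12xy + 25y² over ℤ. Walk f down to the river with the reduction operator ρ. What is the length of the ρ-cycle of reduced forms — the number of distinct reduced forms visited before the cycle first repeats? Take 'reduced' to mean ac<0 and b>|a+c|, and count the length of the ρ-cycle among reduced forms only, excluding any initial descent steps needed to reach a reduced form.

D = 1944, ⌊√D⌋ = 44
river: ρ → (25,38,-5)
river: ρ → (-5,42,9)
river: ρ → (9,30,-29)
river: ρ → (-29,28,10)
river: ρ → (10,32,-23)
river: ρ → (-23,14,19)
river: ρ → (19,24,-18)
river: ρ → (-18,12,25)
ρ-cycle length = 8 (tail of 0 descent steps not counted)

8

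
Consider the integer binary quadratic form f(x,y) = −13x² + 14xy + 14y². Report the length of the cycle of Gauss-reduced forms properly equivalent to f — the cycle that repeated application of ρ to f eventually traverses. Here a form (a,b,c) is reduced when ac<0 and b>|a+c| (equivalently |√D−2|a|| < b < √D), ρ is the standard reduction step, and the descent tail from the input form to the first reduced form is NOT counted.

D = 924, ⌊√D⌋ = 30
river: ρ → (14,14,-13)
river: ρ → (-13,12,15)
river: ρ → (15,18,-10)
river: ρ → (-10,22,11)
river: ρ → (11,22,-10)
river: ρ → (-10,18,15)
river: ρ → (15,12,-13)
river: ρ → (-13,14,14)
ρ-cycle length = 8 (tail of 0 descent steps not counted)

8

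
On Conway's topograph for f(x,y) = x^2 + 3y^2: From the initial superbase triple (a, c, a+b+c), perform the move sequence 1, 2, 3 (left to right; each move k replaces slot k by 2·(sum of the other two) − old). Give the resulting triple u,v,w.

start (1,3,4) = (f(1,0),f(0,1),f(1,1))
replace slot 1: 2·(3+4) − 1 = 13 → (13,3,4)
replace slot 2: 2·(13+4) − 3 = 31 → (13,31,4)
replace slot 3: 2·(13+31) − 4 = 84 → (13,31,84)

13,31,84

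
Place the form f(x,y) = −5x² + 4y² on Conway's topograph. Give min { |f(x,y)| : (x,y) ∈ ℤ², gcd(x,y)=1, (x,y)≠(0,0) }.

descent: ρ → (4,8,-1)  [lands on river]
river: ρ → (-1,8,4)
closes: descent 1, river 2
min |a| on river = 1

1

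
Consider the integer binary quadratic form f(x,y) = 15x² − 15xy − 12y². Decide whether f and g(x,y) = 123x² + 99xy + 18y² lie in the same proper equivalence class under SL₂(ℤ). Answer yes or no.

D₁ = 945, D₂ = 945
river cycle of f (length 6): (-12, 15, 15), (15, 15, -12), (-12, 9, 18), (18, 27, -3), (-3, 27, 18), (18, 9, -12)
river cycle of g (length 6): (18, 9, -12), (-12, 15, 15), (15, 15, -12), (-12, 9, 18), (18, 27, -3), (-3, 27, 18)
cycles coincide ⇒ equivalent

yes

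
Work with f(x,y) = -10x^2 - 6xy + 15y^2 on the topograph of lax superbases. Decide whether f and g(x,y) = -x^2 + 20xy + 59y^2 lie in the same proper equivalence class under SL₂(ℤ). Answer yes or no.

D₁ = 636, D₂ = 636
river cycle of f (length 10): (15, 6, -10), (-10, 14, 11), (11, 8, -13), (-13, 18, 6), (6, 18, -13), (-13, 8, 11), (11, 14, -10), (-10, 6, 15), (15, 24, -1), (-1, 24, 15)
river cycle of g (length 10): (-1, 24, 15), (15, 6, -10), (-10, 14, 11), (11, 8, -13), (-13, 18, 6), (6, 18, -13), (-13, 8, 11), (11, 14, -10), (-10, 6, 15), (15, 24, -1)
cycles coincide ⇒ equivalent

yes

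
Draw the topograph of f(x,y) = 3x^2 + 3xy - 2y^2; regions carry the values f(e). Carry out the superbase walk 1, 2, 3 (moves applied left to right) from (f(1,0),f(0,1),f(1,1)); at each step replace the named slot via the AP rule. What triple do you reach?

start (3,-2,4) = (f(1,0),f(0,1),f(1,1))
replace slot 1: 2·((-2)+4) − 3 = 1 → (1,-2,4)
replace slot 2: 2·(1+4) − (-2) = 12 → (1,12,4)
replace slot 3: 2·(1+12) − 4 = 22 → (1,12,22)

1,12,22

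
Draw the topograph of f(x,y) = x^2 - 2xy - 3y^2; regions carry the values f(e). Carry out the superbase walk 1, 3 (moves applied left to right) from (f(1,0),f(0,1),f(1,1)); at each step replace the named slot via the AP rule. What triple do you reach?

start (1,-3,-4) = (f(1,0),f(0,1),f(1,1))
replace slot 1: 2·((-3)+(-4)) − 1 = -15 → (-15,-3,-4)
replace slot 3: 2·((-15)+(-3)) − (-4) = -32 → (-15,-3,-32)

-15,-3,-32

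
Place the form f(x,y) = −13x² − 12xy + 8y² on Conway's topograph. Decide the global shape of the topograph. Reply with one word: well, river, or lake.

D = b²−4ac = (-12)² − 4·(-13)·8 = 560
D > 0 non-square ⇒ indefinite ⇒ periodic river

river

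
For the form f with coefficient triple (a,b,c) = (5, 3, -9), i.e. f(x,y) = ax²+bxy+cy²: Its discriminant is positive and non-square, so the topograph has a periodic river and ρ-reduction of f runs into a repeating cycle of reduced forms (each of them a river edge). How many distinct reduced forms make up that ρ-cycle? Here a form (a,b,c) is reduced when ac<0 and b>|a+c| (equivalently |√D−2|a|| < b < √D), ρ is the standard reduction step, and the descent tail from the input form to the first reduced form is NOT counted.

D = 189, ⌊√D⌋ = 13
descent: ρ → (-9,-3,5)
descent: ρ → (5,13,-1)  [lands on river]
river: ρ → (-1,13,5)
river: ρ → (5,7,-7)
river: ρ → (-7,7,5)
ρ-cycle length = 4 (tail of 2 descent steps not counted)

4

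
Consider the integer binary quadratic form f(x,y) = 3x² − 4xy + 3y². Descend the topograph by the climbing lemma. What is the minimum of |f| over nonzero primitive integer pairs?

translate: b→2 (≡-4 mod 6), so (3,-4,3)→(3,2,2)
flip: (3,2,2)→(2,-2,3)
translate: b→2 (≡-2 mod 4), so (2,-2,3)→(2,2,3)
reduced (well bottom): (2,2,3) with a≤c, −a<b≤a
well minimum = a = 2

2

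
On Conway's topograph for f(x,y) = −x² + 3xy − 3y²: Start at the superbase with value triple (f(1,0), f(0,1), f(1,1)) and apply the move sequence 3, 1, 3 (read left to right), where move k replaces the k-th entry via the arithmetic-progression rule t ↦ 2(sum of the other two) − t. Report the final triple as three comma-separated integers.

start (-1,-3,-1) = (f(1,0),f(0,1),f(1,1))
replace slot 3: 2·((-1)+(-3)) − (-1) = -7 → (-1,-3,-7)
replace slot 1: 2·((-3)+(-7)) − (-1) = -19 → (-19,-3,-7)
replace slot 3: 2·((-19)+(-3)) − (-7) = -37 → (-19,-3,-37)

-19,-3,-37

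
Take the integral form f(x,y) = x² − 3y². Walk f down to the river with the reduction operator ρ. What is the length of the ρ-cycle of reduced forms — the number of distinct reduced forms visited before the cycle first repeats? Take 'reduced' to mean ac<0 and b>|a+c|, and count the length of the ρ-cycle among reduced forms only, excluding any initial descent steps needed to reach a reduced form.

D = 12, ⌊√D⌋ = 3
descent: ρ → (-3,0,1)
descent: ρ → (1,2,-2)  [lands on river]
river: ρ → (-2,2,1)
ρ-cycle length = 2 (tail of 2 descent steps not counted)

2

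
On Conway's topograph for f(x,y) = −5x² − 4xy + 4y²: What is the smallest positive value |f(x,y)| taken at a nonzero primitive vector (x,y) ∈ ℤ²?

descent: ρ → (4,4,-5)  [lands on river]
river: ρ → (-5,6,3)
river: ρ → (3,6,-5)
river: ρ → (-5,4,4)
closes: descent 1, river 4
min |a| on river = 3

3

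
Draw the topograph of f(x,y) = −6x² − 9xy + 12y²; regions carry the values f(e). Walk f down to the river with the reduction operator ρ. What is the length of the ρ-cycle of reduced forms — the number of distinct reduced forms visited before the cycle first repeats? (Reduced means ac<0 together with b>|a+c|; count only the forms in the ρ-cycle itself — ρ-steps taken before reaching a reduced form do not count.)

D = 369, ⌊√D⌋ = 19
descent: ρ → (12,9,-6)  [lands on river]
river: ρ → (-6,15,6)
river: ρ → (6,9,-12)
river: ρ → (-12,15,3)
river: ρ → (3,15,-12)
river: ρ → (-12,9,6)
river: ρ → (6,15,-6)
river: ρ → (-6,9,12)
river: ρ → (12,15,-3)
river: ρ → (-3,15,12)
ρ-cycle length = 10 (tail of 1 descent step not counted)

10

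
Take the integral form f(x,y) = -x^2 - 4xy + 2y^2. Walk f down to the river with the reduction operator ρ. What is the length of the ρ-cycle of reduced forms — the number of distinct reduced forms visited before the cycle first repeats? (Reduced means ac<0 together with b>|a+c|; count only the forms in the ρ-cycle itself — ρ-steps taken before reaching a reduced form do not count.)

D = 24, ⌊√D⌋ = 4
descent: ρ → (2,4,-1)  [lands on river]
river: ρ → (-1,4,2)
ρ-cycle length = 2 (tail of 1 descent step not counted)

2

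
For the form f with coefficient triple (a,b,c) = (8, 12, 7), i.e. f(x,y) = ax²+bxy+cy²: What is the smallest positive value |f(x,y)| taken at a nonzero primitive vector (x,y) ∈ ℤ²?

translate: b→-4 (≡12 mod 16), so (8,12,7)→(8,-4,3)
flip: (8,-4,3)→(3,4,8)
translate: b→-2 (≡4 mod 6), so (3,4,8)→(3,-2,7)
reduced (well bottom): (3,-2,7) with a≤c, −a<b≤a
well minimum = a = 3

3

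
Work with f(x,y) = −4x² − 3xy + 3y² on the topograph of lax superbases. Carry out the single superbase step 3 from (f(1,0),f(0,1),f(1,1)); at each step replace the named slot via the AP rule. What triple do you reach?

start (-4,3,-4) = (f(1,0),f(0,1),f(1,1))
replace slot 3: 2·((-4)+3) − (-4) = 2 → (-4,3,2)

-4,3,2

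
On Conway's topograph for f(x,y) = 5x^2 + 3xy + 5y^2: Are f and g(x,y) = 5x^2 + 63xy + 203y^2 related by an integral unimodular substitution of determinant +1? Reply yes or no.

D₁ = -91, D₂ = -91
f: reduced (well bottom): (5,3,5) with a≤c, −a<b≤a
g: translate: b→3 (≡63 mod 10), so (5,63,203)→(5,3,5)
g: reduced (well bottom): (5,3,5) with a≤c, −a<b≤a
reduced forms (5, 3, 5) vs (5, 3, 5) ⇒ equivalent

yes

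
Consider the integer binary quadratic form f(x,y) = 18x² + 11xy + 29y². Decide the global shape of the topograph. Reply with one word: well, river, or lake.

D = b²−4ac = 11² − 4·18·29 = -1967
D < 0 ⇒ definite ⇒ every region one sign ⇒ single well

well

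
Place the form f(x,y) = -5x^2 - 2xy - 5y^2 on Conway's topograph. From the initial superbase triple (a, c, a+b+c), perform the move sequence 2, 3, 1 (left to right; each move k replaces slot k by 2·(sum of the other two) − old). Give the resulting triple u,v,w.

start (-5,-5,-12) = (f(1,0),f(0,1),f(1,1))
replace slot 2: 2·((-5)+(-12)) − (-5) = -29 → (-5,-29,-12)
replace slot 3: 2·((-5)+(-29)) − (-12) = -56 → (-5,-29,-56)
replace slot 1: 2·((-29)+(-56)) − (-5) = -165 → (-165,-29,-56)

-165,-29,-56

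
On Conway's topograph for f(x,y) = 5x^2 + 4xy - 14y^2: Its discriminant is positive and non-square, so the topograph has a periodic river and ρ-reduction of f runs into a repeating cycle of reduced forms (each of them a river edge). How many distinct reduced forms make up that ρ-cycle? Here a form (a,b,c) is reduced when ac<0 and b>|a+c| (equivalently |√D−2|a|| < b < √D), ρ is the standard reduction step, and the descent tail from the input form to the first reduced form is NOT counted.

D = 296, ⌊√D⌋ = 17
descent: ρ → (-14,-4,5)
descent: ρ → (5,14,-5)  [lands on river]
river: ρ → (-5,16,2)
river: ρ → (2,16,-5)
river: ρ → (-5,14,5)
river: ρ → (5,16,-2)
river: ρ → (-2,16,5)
ρ-cycle length = 6 (tail of 2 descent steps not counted)

6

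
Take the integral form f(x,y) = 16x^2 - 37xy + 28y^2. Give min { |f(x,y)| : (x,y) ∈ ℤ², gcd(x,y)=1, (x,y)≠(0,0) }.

translate: b→-5 (≡-37 mod 32), so (16,-37,28)→(16,-5,7)
flip: (16,-5,7)→(7,5,16)
reduced (well bottom): (7,5,16) with a≤c, −a<b≤a
well minimum = a = 7

7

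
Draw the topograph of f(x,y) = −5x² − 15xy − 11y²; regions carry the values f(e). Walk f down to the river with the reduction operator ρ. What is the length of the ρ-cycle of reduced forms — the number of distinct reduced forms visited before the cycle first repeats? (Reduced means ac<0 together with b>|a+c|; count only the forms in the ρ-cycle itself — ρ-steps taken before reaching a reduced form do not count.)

D = 5, ⌊√D⌋ = 2
descent: ρ → (-11,-7,-1)
descent: ρ → (-1,1,1)  [lands on river]
river: ρ → (1,1,-1)
ρ-cycle length = 2 (tail of 2 descent steps not counted)

2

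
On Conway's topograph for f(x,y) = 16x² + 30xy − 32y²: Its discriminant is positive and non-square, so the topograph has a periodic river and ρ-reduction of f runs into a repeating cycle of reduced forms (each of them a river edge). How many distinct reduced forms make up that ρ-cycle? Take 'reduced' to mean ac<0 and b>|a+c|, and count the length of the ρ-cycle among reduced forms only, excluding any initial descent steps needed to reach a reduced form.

D = 2948, ⌊√D⌋ = 54
river: ρ → (-32,34,14)
river: ρ → (14,50,-8)
river: ρ → (-8,46,26)
river: ρ → (26,6,-28)
river: ρ → (-28,50,4)
river: ρ → (4,54,-2)
river: ρ → (-2,54,4)
river: ρ → (4,50,-28)
river: ρ → (-28,6,26)
river: ρ → (26,46,-8)
river: ρ → (-8,50,14)
river: ρ → (14,34,-32)
river: ρ → (-32,30,16)
river: ρ → (16,34,-28)
river: ρ → (-28,22,22)
river: ρ → (22,22,-28)
river: ρ → (-28,34,16)
river: ρ → (16,30,-32)
ρ-cycle length = 18 (tail of 0 descent steps not counted)

18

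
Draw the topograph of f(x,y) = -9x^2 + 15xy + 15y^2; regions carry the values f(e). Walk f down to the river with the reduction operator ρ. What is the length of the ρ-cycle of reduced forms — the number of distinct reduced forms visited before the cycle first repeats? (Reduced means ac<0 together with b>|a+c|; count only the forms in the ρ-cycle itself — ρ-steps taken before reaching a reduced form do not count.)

D = 765, ⌊√D⌋ = 27
river: ρ → (15,15,-9)
river: ρ → (-9,21,9)
river: ρ → (9,15,-15)
river: ρ → (-15,15,9)
river: ρ → (9,21,-9)
river: ρ → (-9,15,15)
ρ-cycle length = 6 (tail of 0 descent steps not counted)

6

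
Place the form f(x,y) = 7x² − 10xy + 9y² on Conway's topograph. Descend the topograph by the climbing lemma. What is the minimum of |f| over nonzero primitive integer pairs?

translate: b→4 (≡-10 mod 14), so (7,-10,9)→(7,4,6)
flip: (7,4,6)→(6,-4,7)
reduced (well bottom): (6,-4,7) with a≤c, −a<b≤a
well minimum = a = 6

6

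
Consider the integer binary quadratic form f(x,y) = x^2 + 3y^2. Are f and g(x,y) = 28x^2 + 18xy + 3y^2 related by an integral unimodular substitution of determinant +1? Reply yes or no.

D₁ = -12, D₂ = -12
f: reduced (well bottom): (1,0,3) with a≤c, −a<b≤a
g: flip: (28,18,3)→(3,-18,28)
g: translate: b→0 (≡-18 mod 6), so (3,-18,28)→(3,0,1)
g: flip: (3,0,1)→(1,0,3)
g: reduced (well bottom): (1,0,3) with a≤c, −a<b≤a
reduced forms (1, 0, 3) vs (1, 0, 3) ⇒ equivalent

yes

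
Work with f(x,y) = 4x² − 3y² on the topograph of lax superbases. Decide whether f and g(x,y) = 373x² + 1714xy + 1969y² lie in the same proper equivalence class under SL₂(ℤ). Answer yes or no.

D₁ = 48, D₂ = 48
river cycle of f (length 2): (-3, 6, 1), (1, 6, -3)
river cycle of g (length 2): (-3, 6, 1), (1, 6, -3)
cycles coincide ⇒ equivalent

yes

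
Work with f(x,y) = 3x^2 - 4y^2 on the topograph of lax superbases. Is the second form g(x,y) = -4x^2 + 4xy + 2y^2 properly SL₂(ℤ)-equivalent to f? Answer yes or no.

D₁ = 48, D₂ = 48
river cycle of f (length 2): (3, 6, -1), (-1, 6, 3)
river cycle of g (length 2): (2, 4, -4), (-4, 4, 2)
cycles differ ⇒ inequivalent

no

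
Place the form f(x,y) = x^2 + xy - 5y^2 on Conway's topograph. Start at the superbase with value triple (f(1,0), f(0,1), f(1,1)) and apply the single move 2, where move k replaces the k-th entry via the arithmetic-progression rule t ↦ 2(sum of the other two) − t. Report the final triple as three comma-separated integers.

start (1,-5,-3) = (f(1,0),f(0,1),f(1,1))
replace slot 2: 2·(1+(-3)) − (-5) = 1 → (1,1,-3)

1,1,-3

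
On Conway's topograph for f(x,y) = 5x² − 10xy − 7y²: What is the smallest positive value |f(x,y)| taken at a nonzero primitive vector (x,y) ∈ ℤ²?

descent: ρ → (-7,10,5)  [lands on river]
river: ρ → (5,10,-7)
river: ρ → (-7,4,8)
river: ρ → (8,12,-3)
river: ρ → (-3,12,8)
river: ρ → (8,4,-7)
closes: descent 1, river 6
min |a| on river = 3

3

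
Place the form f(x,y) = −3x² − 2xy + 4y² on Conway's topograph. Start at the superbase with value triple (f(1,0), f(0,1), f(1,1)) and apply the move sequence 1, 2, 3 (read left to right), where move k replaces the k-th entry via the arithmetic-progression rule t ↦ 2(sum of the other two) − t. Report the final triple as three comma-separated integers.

start (-3,4,-1) = (f(1,0),f(0,1),f(1,1))
replace slot 1: 2·(4+(-1)) − (-3) = 9 → (9,4,-1)
replace slot 2: 2·(9+(-1)) − 4 = 12 → (9,12,-1)
replace slot 3: 2·(9+12) − (-1) = 43 → (9,12,43)

9,12,43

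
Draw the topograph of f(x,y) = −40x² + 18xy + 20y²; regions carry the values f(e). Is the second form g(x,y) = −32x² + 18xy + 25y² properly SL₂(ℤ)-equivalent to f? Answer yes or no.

D₁ = 3524, D₂ = 3524
river cycle of f (length 46): (20, 22, -38), (-38, 54, 4), (4, 58, -10), (-10, 42, 44), (44, 46, -8), (-8, 50, 32), (32, 14, -26), (-26, 38, 20), (20, 42, -22), (-22, 46, 16), … (36 more)
river cycle of g (length 50): (25, 32, -25), (-25, 18, 32), (32, 46, -11), (-11, 42, 40), (40, 38, -13), (-13, 40, 37), (37, 34, -16), (-16, 30, 41), (41, 52, -5), (-5, 58, 8), … (40 more)
cycles differ ⇒ inequivalent

no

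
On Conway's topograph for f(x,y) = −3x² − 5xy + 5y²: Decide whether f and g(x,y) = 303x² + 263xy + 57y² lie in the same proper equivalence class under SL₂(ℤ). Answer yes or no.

D₁ = 85, D₂ = 85
river cycle of f (length 6): (5, 5, -3), (-3, 7, 3), (3, 5, -5), (-5, 5, 3), (3, 7, -3), (-3, 5, 5)
river cycle of g (length 6): (5, 5, -3), (-3, 7, 3), (3, 5, -5), (-5, 5, 3), (3, 7, -3), (-3, 5, 5)
cycles coincide ⇒ equivalent

yes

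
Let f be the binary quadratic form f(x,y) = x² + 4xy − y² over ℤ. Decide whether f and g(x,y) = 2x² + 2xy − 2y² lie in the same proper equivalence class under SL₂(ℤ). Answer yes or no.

D₁ = 20, D₂ = 20
river cycle of f (length 2): (-1, 4, 1), (1, 4, -1)
river cycle of g (length 2): (-2, 2, 2), (2, 2, -2)
cycles differ ⇒ inequivalent

no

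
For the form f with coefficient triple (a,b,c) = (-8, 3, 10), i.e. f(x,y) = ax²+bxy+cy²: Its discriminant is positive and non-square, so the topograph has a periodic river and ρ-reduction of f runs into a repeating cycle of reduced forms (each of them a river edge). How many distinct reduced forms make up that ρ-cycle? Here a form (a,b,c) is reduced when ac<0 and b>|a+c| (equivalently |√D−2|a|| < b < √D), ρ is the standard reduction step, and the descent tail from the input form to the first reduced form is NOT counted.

D = 329, ⌊√D⌋ = 18
river: ρ → (10,17,-1)
river: ρ → (-1,17,10)
river: ρ → (10,3,-8)
river: ρ → (-8,13,5)
river: ρ → (5,17,-2)
river: ρ → (-2,15,13)
river: ρ → (13,11,-4)
river: ρ → (-4,13,10)
river: ρ → (10,7,-7)
river: ρ → (-7,7,10)
river: ρ → (10,13,-4)
river: ρ → (-4,11,13)
river: ρ → (13,15,-2)
river: ρ → (-2,17,5)
river: ρ → (5,13,-8)
river: ρ → (-8,3,10)
ρ-cycle length = 16 (tail of 0 descent steps not counted)

16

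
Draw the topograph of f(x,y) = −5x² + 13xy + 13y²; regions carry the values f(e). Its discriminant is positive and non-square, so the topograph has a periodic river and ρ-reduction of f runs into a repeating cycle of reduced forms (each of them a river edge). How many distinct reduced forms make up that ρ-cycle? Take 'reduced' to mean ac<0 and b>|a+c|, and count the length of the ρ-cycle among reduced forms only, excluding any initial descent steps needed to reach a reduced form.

D = 429, ⌊√D⌋ = 20
river: ρ → (13,13,-5)
river: ρ → (-5,17,7)
river: ρ → (7,11,-11)
river: ρ → (-11,11,7)
river: ρ → (7,17,-5)
river: ρ → (-5,13,13)
ρ-cycle length = 6 (tail of 0 descent steps not counted)

6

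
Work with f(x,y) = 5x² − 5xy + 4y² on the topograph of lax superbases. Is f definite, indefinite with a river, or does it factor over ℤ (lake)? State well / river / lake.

D = b²−4ac = (-5)² − 4·5·4 = -55
D < 0 ⇒ definite ⇒ every region one sign ⇒ single well

well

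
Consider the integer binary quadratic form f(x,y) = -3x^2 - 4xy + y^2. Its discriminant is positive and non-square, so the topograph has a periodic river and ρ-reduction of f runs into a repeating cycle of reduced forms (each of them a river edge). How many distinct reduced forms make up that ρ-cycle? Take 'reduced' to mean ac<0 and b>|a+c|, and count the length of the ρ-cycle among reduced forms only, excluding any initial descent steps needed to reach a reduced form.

D = 28, ⌊√D⌋ = 5
descent: ρ → (1,4,-3)  [lands on river]
river: ρ → (-3,2,2)
river: ρ → (2,2,-3)
river: ρ → (-3,4,1)
ρ-cycle length = 4 (tail of 1 descent step not counted)

4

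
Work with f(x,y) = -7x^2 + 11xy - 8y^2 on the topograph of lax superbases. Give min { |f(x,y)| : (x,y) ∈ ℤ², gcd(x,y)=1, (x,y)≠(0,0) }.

translate: b→3 (≡-11 mod 14), so (7,-11,8)→(7,3,4)
flip: (7,3,4)→(4,-3,7)
reduced (well bottom): (4,-3,7) with a≤c, −a<b≤a
well minimum |f| = |-4| = 4 (negative-definite)

4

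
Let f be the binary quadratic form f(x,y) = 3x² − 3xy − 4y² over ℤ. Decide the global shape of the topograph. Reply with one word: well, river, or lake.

D = b²−4ac = (-3)² − 4·3·(-4) = 57
D > 0 non-square ⇒ indefinite ⇒ periodic river

river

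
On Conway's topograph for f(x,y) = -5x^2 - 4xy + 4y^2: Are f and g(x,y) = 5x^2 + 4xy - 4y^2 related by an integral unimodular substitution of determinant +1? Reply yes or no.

D₁ = 96, D₂ = 96
river cycle of f (length 4): (4, 4, -5), (-5, 6, 3), (3, 6, -5), (-5, 4, 4)
river cycle of g (length 4): (-4, 4, 5), (5, 6, -3), (-3, 6, 5), (5, 4, -4)
cycles differ ⇒ inequivalent

no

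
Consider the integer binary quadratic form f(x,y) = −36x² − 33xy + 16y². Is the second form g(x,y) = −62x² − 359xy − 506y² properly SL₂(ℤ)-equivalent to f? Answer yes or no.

D₁ = 3393, D₂ = 3393
river cycle of f (length 8): (16, 33, -36), (-36, 39, 13), (13, 39, -36), (-36, 33, 16), (16, 31, -38), (-38, 45, 9), (9, 45, -38), (-38, 31, 16)
river cycle of g (length 8): (13, 39, -36), (-36, 33, 16), (16, 31, -38), (-38, 45, 9), (9, 45, -38), (-38, 31, 16), (16, 33, -36), (-36, 39, 13)
cycles coincide ⇒ equivalent

yes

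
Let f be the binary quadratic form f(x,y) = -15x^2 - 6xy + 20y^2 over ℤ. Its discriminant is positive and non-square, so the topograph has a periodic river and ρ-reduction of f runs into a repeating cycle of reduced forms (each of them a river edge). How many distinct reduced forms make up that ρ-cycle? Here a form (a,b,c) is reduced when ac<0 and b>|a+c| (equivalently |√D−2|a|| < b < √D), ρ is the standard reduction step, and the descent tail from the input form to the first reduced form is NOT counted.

D = 1236, ⌊√D⌋ = 35
descent: ρ → (20,6,-15)  [lands on river]
river: ρ → (-15,24,11)
river: ρ → (11,20,-19)
river: ρ → (-19,18,12)
river: ρ → (12,30,-7)
river: ρ → (-7,26,20)
river: ρ → (20,14,-13)
river: ρ → (-13,12,21)
river: ρ → (21,30,-4)
river: ρ → (-4,34,5)
river: ρ → (5,26,-28)
river: ρ → (-28,30,3)
river: ρ → (3,30,-28)
river: ρ → (-28,26,5)
river: ρ → (5,34,-4)
river: ρ → (-4,30,21)
river: ρ → (21,12,-13)
river: ρ → (-13,14,20)
river: ρ → (20,26,-7)
river: ρ → (-7,30,12)
river: ρ → (12,18,-19)
river: ρ → (-19,20,11)
river: ρ → (11,24,-15)
river: ρ → (-15,6,20)
river: ρ → (20,34,-1)
river: ρ → (-1,34,20)
ρ-cycle length = 26 (tail of 1 descent step not counted)

26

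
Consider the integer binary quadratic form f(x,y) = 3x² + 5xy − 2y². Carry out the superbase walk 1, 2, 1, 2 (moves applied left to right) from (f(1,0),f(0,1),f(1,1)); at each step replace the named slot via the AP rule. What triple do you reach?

start (3,-2,6) = (f(1,0),f(0,1),f(1,1))
replace slot 1: 2·((-2)+6) − 3 = 5 → (5,-2,6)
replace slot 2: 2·(5+6) − (-2) = 24 → (5,24,6)
replace slot 1: 2·(24+6) − 5 = 55 → (55,24,6)
replace slot 2: 2·(55+6) − 24 = 98 → (55,98,6)

55,98,6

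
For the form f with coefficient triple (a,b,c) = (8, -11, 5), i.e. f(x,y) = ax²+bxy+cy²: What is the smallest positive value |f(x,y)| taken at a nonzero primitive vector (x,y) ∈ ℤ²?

translate: b→5 (≡-11 mod 16), so (8,-11,5)→(8,5,2)
flip: (8,5,2)→(2,-5,8)
translate: b→-1 (≡-5 mod 4), so (2,-5,8)→(2,-1,5)
reduced (well bottom): (2,-1,5) with a≤c, −a<b≤a
well minimum = a = 2

2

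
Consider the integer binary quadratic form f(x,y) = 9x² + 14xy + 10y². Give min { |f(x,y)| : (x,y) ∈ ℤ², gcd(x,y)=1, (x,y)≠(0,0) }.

translate: b→-4 (≡14 mod 18), so (9,14,10)→(9,-4,5)
flip: (9,-4,5)→(5,4,9)
reduced (well bottom): (5,4,9) with a≤c, −a<b≤a
well minimum = a = 5

5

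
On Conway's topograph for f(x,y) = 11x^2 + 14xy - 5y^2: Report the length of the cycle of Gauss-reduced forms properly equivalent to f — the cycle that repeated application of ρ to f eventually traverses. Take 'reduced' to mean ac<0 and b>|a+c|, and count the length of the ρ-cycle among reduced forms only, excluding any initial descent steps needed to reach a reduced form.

D = 416, ⌊√D⌋ = 20
river: ρ → (-5,16,8)
river: ρ → (8,16,-5)
river: ρ → (-5,14,11)
river: ρ → (11,8,-8)
river: ρ → (-8,8,11)
river: ρ → (11,14,-5)
ρ-cycle length = 6 (tail of 0 descent steps not counted)

6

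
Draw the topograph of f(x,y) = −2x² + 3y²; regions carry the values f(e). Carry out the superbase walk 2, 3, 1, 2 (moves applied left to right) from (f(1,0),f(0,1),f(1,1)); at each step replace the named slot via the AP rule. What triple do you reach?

start (-2,3,1) = (f(1,0),f(0,1),f(1,1))
replace slot 2: 2·((-2)+1) − 3 = -5 → (-2,-5,1)
replace slot 3: 2·((-2)+(-5)) − 1 = -15 → (-2,-5,-15)
replace slot 1: 2·((-5)+(-15)) − (-2) = -38 → (-38,-5,-15)
replace slot 2: 2·((-38)+(-15)) − (-5) = -101 → (-38,-101,-15)

-38,-101,-15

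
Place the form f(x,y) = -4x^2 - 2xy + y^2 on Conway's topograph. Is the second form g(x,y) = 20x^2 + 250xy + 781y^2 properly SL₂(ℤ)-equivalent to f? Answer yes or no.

D₁ = 20, D₂ = 20
river cycle of f (length 2): (1, 4, -1), (-1, 4, 1)
river cycle of g (length 2): (1, 4, -1), (-1, 4, 1)
cycles coincide ⇒ equivalent

yes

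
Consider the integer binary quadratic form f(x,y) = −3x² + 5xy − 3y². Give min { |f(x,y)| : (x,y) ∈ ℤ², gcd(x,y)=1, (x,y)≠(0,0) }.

translate: b→1 (≡-5 mod 6), so (3,-5,3)→(3,1,1)
flip: (3,1,1)→(1,-1,3)
translate: b→1 (≡-1 mod 2), so (1,-1,3)→(1,1,3)
reduced (well bottom): (1,1,3) with a≤c, −a<b≤a
well minimum |f| = |-1| = 1 (negative-definite)

1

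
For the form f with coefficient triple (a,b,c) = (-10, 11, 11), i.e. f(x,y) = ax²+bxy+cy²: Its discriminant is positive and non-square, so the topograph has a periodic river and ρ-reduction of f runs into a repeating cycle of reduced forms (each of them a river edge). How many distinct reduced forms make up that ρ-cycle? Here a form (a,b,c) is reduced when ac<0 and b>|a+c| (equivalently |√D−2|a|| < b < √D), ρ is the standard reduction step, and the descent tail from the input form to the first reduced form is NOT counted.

D = 561, ⌊√D⌋ = 23
river: ρ → (11,11,-10)
river: ρ → (-10,9,12)
river: ρ → (12,15,-7)
river: ρ → (-7,13,14)
river: ρ → (14,15,-6)
river: ρ → (-6,21,5)
river: ρ → (5,19,-10)
river: ρ → (-10,21,3)
river: ρ → (3,21,-10)
river: ρ → (-10,19,5)
river: ρ → (5,21,-6)
river: ρ → (-6,15,14)
river: ρ → (14,13,-7)
river: ρ → (-7,15,12)
river: ρ → (12,9,-10)
river: ρ → (-10,11,11)
ρ-cycle length = 16 (tail of 0 descent steps not counted)

16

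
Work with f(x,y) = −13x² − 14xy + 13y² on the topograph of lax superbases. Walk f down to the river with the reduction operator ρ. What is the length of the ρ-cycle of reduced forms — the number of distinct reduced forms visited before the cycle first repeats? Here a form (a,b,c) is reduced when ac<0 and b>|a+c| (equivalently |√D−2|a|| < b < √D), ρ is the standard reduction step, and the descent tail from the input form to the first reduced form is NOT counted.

D = 872, ⌊√D⌋ = 29
descent: ρ → (13,14,-13)  [lands on river]
river: ρ → (-13,12,14)
river: ρ → (14,16,-11)
river: ρ → (-11,28,2)
river: ρ → (2,28,-11)
river: ρ → (-11,16,14)
river: ρ → (14,12,-13)
river: ρ → (-13,14,13)
river: ρ → (13,12,-14)
river: ρ → (-14,16,11)
river: ρ → (11,28,-2)
river: ρ → (-2,28,11)
river: ρ → (11,16,-14)
river: ρ → (-14,12,13)
ρ-cycle length = 14 (tail of 1 descent step not counted)

14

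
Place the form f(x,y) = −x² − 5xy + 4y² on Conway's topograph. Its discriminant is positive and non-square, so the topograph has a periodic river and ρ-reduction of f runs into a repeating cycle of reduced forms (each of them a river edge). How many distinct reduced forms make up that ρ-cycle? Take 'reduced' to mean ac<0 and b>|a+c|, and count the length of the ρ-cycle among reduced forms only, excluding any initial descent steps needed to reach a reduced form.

D = 41, ⌊√D⌋ = 6
descent: ρ → (4,5,-1)  [lands on river]
river: ρ → (-1,5,4)
river: ρ → (4,3,-2)
river: ρ → (-2,5,2)
river: ρ → (2,3,-4)
river: ρ → (-4,5,1)
river: ρ → (1,5,-4)
river: ρ → (-4,3,2)
river: ρ → (2,5,-2)
river: ρ → (-2,3,4)
ρ-cycle length = 10 (tail of 1 descent step not counted)

10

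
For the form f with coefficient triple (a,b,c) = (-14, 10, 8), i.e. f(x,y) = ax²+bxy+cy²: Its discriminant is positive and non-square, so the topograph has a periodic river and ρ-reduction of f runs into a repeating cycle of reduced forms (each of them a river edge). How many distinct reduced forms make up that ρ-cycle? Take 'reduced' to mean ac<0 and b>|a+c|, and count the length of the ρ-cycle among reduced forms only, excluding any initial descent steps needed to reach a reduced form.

D = 548, ⌊√D⌋ = 23
river: ρ → (8,22,-2)
river: ρ → (-2,22,8)
river: ρ → (8,10,-14)
river: ρ → (-14,18,4)
river: ρ → (4,22,-4)
river: ρ → (-4,18,14)
river: ρ → (14,10,-8)
river: ρ → (-8,22,2)
river: ρ → (2,22,-8)
river: ρ → (-8,10,14)
river: ρ → (14,18,-4)
river: ρ → (-4,22,4)
river: ρ → (4,18,-14)
river: ρ → (-14,10,8)
ρ-cycle length = 14 (tail of 0 descent steps not counted)

14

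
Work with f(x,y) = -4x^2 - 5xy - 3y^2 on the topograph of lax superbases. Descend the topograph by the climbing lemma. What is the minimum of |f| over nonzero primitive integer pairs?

translate: b→-3 (≡5 mod 8), so (4,5,3)→(4,-3,2)
flip: (4,-3,2)→(2,3,4)
translate: b→-1 (≡3 mod 4), so (2,3,4)→(2,-1,3)
reduced (well bottom): (2,-1,3) with a≤c, −a<b≤a
well minimum |f| = |-2| = 2 (negative-definite)

2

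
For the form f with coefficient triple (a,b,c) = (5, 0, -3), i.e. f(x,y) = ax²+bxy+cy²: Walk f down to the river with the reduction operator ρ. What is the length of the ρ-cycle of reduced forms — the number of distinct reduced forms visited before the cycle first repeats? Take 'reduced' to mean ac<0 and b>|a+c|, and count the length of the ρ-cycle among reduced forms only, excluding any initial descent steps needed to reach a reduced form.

D = 60, ⌊√D⌋ = 7
descent: ρ → (-3,6,2)  [lands on river]
river: ρ → (2,6,-3)
ρ-cycle length = 2 (tail of 1 descent step not counted)

2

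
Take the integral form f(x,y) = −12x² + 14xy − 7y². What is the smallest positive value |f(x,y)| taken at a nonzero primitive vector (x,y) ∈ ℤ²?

translate: b→10 (≡-14 mod 24), so (12,-14,7)→(12,10,5)
flip: (12,10,5)→(5,-10,12)
translate: b→0 (≡-10 mod 10), so (5,-10,12)→(5,0,7)
reduced (well bottom): (5,0,7) with a≤c, −a<b≤a
well minimum |f| = |-5| = 5 (negative-definite)

5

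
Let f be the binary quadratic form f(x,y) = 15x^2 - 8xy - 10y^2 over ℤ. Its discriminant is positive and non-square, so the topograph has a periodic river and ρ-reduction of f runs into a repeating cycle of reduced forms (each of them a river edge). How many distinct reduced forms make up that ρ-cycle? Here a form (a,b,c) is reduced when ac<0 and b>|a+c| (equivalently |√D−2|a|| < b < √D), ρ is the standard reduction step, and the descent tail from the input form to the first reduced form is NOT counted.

D = 664, ⌊√D⌋ = 25
descent: ρ → (-10,8,15)  [lands on river]
river: ρ → (15,22,-3)
river: ρ → (-3,20,22)
river: ρ → (22,24,-1)
river: ρ → (-1,24,22)
river: ρ → (22,20,-3)
river: ρ → (-3,22,15)
river: ρ → (15,8,-10)
river: ρ → (-10,12,13)
river: ρ → (13,14,-9)
river: ρ → (-9,22,5)
river: ρ → (5,18,-17)
river: ρ → (-17,16,6)
river: ρ → (6,20,-11)
river: ρ → (-11,24,2)
river: ρ → (2,24,-11)
river: ρ → (-11,20,6)
river: ρ → (6,16,-17)
river: ρ → (-17,18,5)
river: ρ → (5,22,-9)
river: ρ → (-9,14,13)
river: ρ → (13,12,-10)
ρ-cycle length = 22 (tail of 1 descent step not counted)

22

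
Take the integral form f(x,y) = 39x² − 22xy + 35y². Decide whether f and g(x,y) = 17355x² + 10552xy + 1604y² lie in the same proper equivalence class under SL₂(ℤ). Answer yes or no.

D₁ = -4976, D₂ = -4976
f: flip: (39,-22,35)→(35,22,39)
f: reduced (well bottom): (35,22,39) with a≤c, −a<b≤a
g: flip: (17355,10552,1604)→(1604,-10552,17355)
g: translate: b→-928 (≡-10552 mod 3208), so (1604,-10552,17355)→(1604,-928,135)
g: flip: (1604,-928,135)→(135,928,1604)
g: translate: b→118 (≡928 mod 270), so (135,928,1604)→(135,118,35)
g: flip: (135,118,35)→(35,-118,135)
g: translate: b→22 (≡-118 mod 70), so (35,-118,135)→(35,22,39)
g: reduced (well bottom): (35,22,39) with a≤c, −a<b≤a
reduced forms (35, 22, 39) vs (35, 22, 39) ⇒ equivalent

yes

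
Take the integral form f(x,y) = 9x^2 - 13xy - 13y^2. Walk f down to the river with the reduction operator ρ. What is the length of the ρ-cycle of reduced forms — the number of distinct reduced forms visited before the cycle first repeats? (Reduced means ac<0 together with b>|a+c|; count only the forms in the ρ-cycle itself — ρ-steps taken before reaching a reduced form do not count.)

D = 637, ⌊√D⌋ = 25
descent: ρ → (-13,13,9)  [lands on river]
river: ρ → (9,23,-3)
river: ρ → (-3,25,1)
river: ρ → (1,25,-3)
river: ρ → (-3,23,9)
river: ρ → (9,13,-13)
ρ-cycle length = 6 (tail of 1 descent step not counted)

6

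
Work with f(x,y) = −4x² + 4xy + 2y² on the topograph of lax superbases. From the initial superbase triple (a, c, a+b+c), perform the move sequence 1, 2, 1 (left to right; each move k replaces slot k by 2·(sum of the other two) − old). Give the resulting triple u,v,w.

start (-4,2,2) = (f(1,0),f(0,1),f(1,1))
replace slot 1: 2·(2+2) − (-4) = 12 → (12,2,2)
replace slot 2: 2·(12+2) − 2 = 26 → (12,26,2)
replace slot 1: 2·(26+2) − 12 = 44 → (44,26,2)

44,26,2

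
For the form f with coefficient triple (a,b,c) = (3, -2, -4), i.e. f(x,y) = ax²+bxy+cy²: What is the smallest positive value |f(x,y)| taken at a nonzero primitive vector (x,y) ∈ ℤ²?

descent: ρ → (-4,2,3)  [lands on river]
river: ρ → (3,4,-3)
river: ρ → (-3,2,4)
river: ρ → (4,6,-1)
river: ρ → (-1,6,4)
river: ρ → (4,2,-3)
river: ρ → (-3,4,3)
river: ρ → (3,2,-4)
river: ρ → (-4,6,1)
river: ρ → (1,6,-4)
closes: descent 1, river 10
min |a| on river = 1

1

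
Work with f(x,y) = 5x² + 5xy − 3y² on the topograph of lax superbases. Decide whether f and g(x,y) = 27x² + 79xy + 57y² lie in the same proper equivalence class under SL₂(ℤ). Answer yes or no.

D₁ = 85, D₂ = 85
river cycle of f (length 6): (-3, 7, 3), (3, 5, -5), (-5, 5, 3), (3, 7, -3), (-3, 5, 5), (5, 5, -3)
river cycle of g (length 6): (5, 5, -3), (-3, 7, 3), (3, 5, -5), (-5, 5, 3), (3, 7, -3), (-3, 5, 5)
cycles coincide ⇒ equivalent

yes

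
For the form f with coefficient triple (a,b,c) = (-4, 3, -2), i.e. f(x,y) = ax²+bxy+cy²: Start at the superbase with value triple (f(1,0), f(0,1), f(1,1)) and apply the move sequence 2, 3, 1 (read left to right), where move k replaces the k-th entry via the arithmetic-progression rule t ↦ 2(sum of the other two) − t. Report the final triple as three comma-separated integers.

start (-4,-2,-3) = (f(1,0),f(0,1),f(1,1))
replace slot 2: 2·((-4)+(-3)) − (-2) = -12 → (-4,-12,-3)
replace slot 3: 2·((-4)+(-12)) − (-3) = -29 → (-4,-12,-29)
replace slot 1: 2·((-12)+(-29)) − (-4) = -78 → (-78,-12,-29)

-78,-12,-29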